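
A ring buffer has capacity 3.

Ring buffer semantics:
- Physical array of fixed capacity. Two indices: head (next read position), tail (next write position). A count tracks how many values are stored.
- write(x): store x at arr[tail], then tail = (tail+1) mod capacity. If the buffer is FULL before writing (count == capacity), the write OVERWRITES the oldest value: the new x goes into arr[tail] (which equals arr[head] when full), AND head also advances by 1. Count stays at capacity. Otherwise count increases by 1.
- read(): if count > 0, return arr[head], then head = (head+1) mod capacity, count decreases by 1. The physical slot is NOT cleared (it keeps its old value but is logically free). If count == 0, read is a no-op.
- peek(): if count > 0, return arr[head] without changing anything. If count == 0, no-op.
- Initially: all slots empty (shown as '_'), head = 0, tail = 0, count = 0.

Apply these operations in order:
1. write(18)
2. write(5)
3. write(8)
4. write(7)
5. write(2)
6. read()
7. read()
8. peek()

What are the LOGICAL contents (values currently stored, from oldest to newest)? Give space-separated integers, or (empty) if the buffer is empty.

After op 1 (write(18)): arr=[18 _ _] head=0 tail=1 count=1
After op 2 (write(5)): arr=[18 5 _] head=0 tail=2 count=2
After op 3 (write(8)): arr=[18 5 8] head=0 tail=0 count=3
After op 4 (write(7)): arr=[7 5 8] head=1 tail=1 count=3
After op 5 (write(2)): arr=[7 2 8] head=2 tail=2 count=3
After op 6 (read()): arr=[7 2 8] head=0 tail=2 count=2
After op 7 (read()): arr=[7 2 8] head=1 tail=2 count=1
After op 8 (peek()): arr=[7 2 8] head=1 tail=2 count=1

Answer: 2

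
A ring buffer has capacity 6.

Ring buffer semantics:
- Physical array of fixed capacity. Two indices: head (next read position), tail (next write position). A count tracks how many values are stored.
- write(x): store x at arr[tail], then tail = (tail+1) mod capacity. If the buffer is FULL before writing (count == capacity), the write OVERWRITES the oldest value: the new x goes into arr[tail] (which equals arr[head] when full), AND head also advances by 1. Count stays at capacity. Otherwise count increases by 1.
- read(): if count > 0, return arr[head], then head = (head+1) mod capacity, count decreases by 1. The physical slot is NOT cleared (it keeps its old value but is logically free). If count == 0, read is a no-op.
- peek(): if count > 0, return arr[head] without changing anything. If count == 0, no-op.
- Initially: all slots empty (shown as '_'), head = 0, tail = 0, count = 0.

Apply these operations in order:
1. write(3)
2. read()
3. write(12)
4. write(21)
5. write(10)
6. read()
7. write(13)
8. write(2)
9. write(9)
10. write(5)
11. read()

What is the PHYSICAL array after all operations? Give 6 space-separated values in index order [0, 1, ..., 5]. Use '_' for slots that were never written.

Answer: 9 5 21 10 13 2

Derivation:
After op 1 (write(3)): arr=[3 _ _ _ _ _] head=0 tail=1 count=1
After op 2 (read()): arr=[3 _ _ _ _ _] head=1 tail=1 count=0
After op 3 (write(12)): arr=[3 12 _ _ _ _] head=1 tail=2 count=1
After op 4 (write(21)): arr=[3 12 21 _ _ _] head=1 tail=3 count=2
After op 5 (write(10)): arr=[3 12 21 10 _ _] head=1 tail=4 count=3
After op 6 (read()): arr=[3 12 21 10 _ _] head=2 tail=4 count=2
After op 7 (write(13)): arr=[3 12 21 10 13 _] head=2 tail=5 count=3
After op 8 (write(2)): arr=[3 12 21 10 13 2] head=2 tail=0 count=4
After op 9 (write(9)): arr=[9 12 21 10 13 2] head=2 tail=1 count=5
After op 10 (write(5)): arr=[9 5 21 10 13 2] head=2 tail=2 count=6
After op 11 (read()): arr=[9 5 21 10 13 2] head=3 tail=2 count=5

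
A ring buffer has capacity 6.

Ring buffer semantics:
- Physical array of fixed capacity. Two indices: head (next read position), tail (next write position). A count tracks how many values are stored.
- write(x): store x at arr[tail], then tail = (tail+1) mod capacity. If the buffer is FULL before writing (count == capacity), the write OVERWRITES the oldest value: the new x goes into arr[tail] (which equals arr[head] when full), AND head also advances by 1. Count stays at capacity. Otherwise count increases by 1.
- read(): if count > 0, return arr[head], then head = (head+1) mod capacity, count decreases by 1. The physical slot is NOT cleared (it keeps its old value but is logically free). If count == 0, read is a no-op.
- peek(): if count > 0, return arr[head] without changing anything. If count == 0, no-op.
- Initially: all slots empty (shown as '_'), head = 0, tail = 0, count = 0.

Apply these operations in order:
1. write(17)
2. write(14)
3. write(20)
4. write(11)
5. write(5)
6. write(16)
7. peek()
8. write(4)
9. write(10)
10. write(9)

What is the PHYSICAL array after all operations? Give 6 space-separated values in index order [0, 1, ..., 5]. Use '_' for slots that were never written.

After op 1 (write(17)): arr=[17 _ _ _ _ _] head=0 tail=1 count=1
After op 2 (write(14)): arr=[17 14 _ _ _ _] head=0 tail=2 count=2
After op 3 (write(20)): arr=[17 14 20 _ _ _] head=0 tail=3 count=3
After op 4 (write(11)): arr=[17 14 20 11 _ _] head=0 tail=4 count=4
After op 5 (write(5)): arr=[17 14 20 11 5 _] head=0 tail=5 count=5
After op 6 (write(16)): arr=[17 14 20 11 5 16] head=0 tail=0 count=6
After op 7 (peek()): arr=[17 14 20 11 5 16] head=0 tail=0 count=6
After op 8 (write(4)): arr=[4 14 20 11 5 16] head=1 tail=1 count=6
After op 9 (write(10)): arr=[4 10 20 11 5 16] head=2 tail=2 count=6
After op 10 (write(9)): arr=[4 10 9 11 5 16] head=3 tail=3 count=6

Answer: 4 10 9 11 5 16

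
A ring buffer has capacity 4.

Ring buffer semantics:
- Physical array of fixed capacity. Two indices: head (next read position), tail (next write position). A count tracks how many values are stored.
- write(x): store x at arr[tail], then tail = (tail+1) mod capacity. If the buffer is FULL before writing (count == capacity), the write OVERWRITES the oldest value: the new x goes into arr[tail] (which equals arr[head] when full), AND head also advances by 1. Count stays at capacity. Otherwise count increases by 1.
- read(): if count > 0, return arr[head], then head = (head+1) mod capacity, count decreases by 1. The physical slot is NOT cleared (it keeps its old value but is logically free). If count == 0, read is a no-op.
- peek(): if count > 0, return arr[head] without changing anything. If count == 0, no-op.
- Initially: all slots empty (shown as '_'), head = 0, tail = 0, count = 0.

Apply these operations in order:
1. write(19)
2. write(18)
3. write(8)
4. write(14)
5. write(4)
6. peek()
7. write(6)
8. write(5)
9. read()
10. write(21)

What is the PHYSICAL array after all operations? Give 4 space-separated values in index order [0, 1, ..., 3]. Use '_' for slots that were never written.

Answer: 4 6 5 21

Derivation:
After op 1 (write(19)): arr=[19 _ _ _] head=0 tail=1 count=1
After op 2 (write(18)): arr=[19 18 _ _] head=0 tail=2 count=2
After op 3 (write(8)): arr=[19 18 8 _] head=0 tail=3 count=3
After op 4 (write(14)): arr=[19 18 8 14] head=0 tail=0 count=4
After op 5 (write(4)): arr=[4 18 8 14] head=1 tail=1 count=4
After op 6 (peek()): arr=[4 18 8 14] head=1 tail=1 count=4
After op 7 (write(6)): arr=[4 6 8 14] head=2 tail=2 count=4
After op 8 (write(5)): arr=[4 6 5 14] head=3 tail=3 count=4
After op 9 (read()): arr=[4 6 5 14] head=0 tail=3 count=3
After op 10 (write(21)): arr=[4 6 5 21] head=0 tail=0 count=4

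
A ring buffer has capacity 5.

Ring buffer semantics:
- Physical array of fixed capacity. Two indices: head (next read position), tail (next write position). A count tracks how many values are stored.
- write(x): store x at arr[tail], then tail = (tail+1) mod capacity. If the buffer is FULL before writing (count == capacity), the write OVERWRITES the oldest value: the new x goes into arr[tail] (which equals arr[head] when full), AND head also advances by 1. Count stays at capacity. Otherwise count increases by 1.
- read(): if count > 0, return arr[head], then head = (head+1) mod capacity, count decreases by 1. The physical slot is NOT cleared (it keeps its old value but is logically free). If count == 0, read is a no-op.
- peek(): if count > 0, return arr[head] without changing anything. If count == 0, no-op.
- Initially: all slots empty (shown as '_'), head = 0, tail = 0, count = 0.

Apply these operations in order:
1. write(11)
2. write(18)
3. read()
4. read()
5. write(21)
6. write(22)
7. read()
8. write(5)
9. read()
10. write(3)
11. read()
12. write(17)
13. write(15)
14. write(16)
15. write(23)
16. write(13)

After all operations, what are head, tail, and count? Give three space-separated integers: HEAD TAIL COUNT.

After op 1 (write(11)): arr=[11 _ _ _ _] head=0 tail=1 count=1
After op 2 (write(18)): arr=[11 18 _ _ _] head=0 tail=2 count=2
After op 3 (read()): arr=[11 18 _ _ _] head=1 tail=2 count=1
After op 4 (read()): arr=[11 18 _ _ _] head=2 tail=2 count=0
After op 5 (write(21)): arr=[11 18 21 _ _] head=2 tail=3 count=1
After op 6 (write(22)): arr=[11 18 21 22 _] head=2 tail=4 count=2
After op 7 (read()): arr=[11 18 21 22 _] head=3 tail=4 count=1
After op 8 (write(5)): arr=[11 18 21 22 5] head=3 tail=0 count=2
After op 9 (read()): arr=[11 18 21 22 5] head=4 tail=0 count=1
After op 10 (write(3)): arr=[3 18 21 22 5] head=4 tail=1 count=2
After op 11 (read()): arr=[3 18 21 22 5] head=0 tail=1 count=1
After op 12 (write(17)): arr=[3 17 21 22 5] head=0 tail=2 count=2
After op 13 (write(15)): arr=[3 17 15 22 5] head=0 tail=3 count=3
After op 14 (write(16)): arr=[3 17 15 16 5] head=0 tail=4 count=4
After op 15 (write(23)): arr=[3 17 15 16 23] head=0 tail=0 count=5
After op 16 (write(13)): arr=[13 17 15 16 23] head=1 tail=1 count=5

Answer: 1 1 5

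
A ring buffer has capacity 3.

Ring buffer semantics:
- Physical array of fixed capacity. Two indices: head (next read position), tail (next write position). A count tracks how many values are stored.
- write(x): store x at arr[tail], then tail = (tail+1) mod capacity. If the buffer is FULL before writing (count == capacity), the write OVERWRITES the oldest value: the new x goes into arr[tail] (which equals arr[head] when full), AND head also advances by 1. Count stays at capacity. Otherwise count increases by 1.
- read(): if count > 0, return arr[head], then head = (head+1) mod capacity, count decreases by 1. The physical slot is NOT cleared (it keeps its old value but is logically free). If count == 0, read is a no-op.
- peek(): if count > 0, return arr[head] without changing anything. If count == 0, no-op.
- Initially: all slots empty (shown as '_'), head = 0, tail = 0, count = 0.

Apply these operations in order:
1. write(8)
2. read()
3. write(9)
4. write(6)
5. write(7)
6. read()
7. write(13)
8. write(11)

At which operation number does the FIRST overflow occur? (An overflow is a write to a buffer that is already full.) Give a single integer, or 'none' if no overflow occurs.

Answer: 8

Derivation:
After op 1 (write(8)): arr=[8 _ _] head=0 tail=1 count=1
After op 2 (read()): arr=[8 _ _] head=1 tail=1 count=0
After op 3 (write(9)): arr=[8 9 _] head=1 tail=2 count=1
After op 4 (write(6)): arr=[8 9 6] head=1 tail=0 count=2
After op 5 (write(7)): arr=[7 9 6] head=1 tail=1 count=3
After op 6 (read()): arr=[7 9 6] head=2 tail=1 count=2
After op 7 (write(13)): arr=[7 13 6] head=2 tail=2 count=3
After op 8 (write(11)): arr=[7 13 11] head=0 tail=0 count=3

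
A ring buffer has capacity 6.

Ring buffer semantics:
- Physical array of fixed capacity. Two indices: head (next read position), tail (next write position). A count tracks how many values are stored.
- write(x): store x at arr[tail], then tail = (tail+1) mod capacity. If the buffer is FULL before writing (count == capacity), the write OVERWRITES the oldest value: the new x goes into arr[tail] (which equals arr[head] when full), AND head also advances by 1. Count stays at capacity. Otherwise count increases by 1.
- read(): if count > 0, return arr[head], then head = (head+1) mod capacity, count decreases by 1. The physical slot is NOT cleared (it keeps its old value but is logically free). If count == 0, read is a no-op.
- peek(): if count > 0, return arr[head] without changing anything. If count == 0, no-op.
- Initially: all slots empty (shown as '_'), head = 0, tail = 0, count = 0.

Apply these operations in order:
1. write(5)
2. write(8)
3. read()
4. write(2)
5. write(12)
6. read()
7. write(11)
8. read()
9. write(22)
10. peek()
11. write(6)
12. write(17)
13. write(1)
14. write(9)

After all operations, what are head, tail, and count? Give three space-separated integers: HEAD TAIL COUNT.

After op 1 (write(5)): arr=[5 _ _ _ _ _] head=0 tail=1 count=1
After op 2 (write(8)): arr=[5 8 _ _ _ _] head=0 tail=2 count=2
After op 3 (read()): arr=[5 8 _ _ _ _] head=1 tail=2 count=1
After op 4 (write(2)): arr=[5 8 2 _ _ _] head=1 tail=3 count=2
After op 5 (write(12)): arr=[5 8 2 12 _ _] head=1 tail=4 count=3
After op 6 (read()): arr=[5 8 2 12 _ _] head=2 tail=4 count=2
After op 7 (write(11)): arr=[5 8 2 12 11 _] head=2 tail=5 count=3
After op 8 (read()): arr=[5 8 2 12 11 _] head=3 tail=5 count=2
After op 9 (write(22)): arr=[5 8 2 12 11 22] head=3 tail=0 count=3
After op 10 (peek()): arr=[5 8 2 12 11 22] head=3 tail=0 count=3
After op 11 (write(6)): arr=[6 8 2 12 11 22] head=3 tail=1 count=4
After op 12 (write(17)): arr=[6 17 2 12 11 22] head=3 tail=2 count=5
After op 13 (write(1)): arr=[6 17 1 12 11 22] head=3 tail=3 count=6
After op 14 (write(9)): arr=[6 17 1 9 11 22] head=4 tail=4 count=6

Answer: 4 4 6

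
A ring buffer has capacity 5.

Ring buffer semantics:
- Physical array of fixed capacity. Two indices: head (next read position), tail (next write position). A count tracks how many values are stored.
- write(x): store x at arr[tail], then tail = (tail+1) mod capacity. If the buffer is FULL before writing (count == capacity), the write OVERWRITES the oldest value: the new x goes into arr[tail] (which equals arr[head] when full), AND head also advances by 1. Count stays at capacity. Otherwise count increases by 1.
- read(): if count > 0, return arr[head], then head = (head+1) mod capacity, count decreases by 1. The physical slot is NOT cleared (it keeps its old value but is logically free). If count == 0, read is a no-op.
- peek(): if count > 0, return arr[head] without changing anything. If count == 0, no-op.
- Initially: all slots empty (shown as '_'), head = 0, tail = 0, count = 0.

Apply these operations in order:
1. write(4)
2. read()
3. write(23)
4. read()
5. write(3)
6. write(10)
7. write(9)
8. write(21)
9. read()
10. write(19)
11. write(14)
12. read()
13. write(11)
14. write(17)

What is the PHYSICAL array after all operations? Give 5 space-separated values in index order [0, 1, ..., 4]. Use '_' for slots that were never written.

After op 1 (write(4)): arr=[4 _ _ _ _] head=0 tail=1 count=1
After op 2 (read()): arr=[4 _ _ _ _] head=1 tail=1 count=0
After op 3 (write(23)): arr=[4 23 _ _ _] head=1 tail=2 count=1
After op 4 (read()): arr=[4 23 _ _ _] head=2 tail=2 count=0
After op 5 (write(3)): arr=[4 23 3 _ _] head=2 tail=3 count=1
After op 6 (write(10)): arr=[4 23 3 10 _] head=2 tail=4 count=2
After op 7 (write(9)): arr=[4 23 3 10 9] head=2 tail=0 count=3
After op 8 (write(21)): arr=[21 23 3 10 9] head=2 tail=1 count=4
After op 9 (read()): arr=[21 23 3 10 9] head=3 tail=1 count=3
After op 10 (write(19)): arr=[21 19 3 10 9] head=3 tail=2 count=4
After op 11 (write(14)): arr=[21 19 14 10 9] head=3 tail=3 count=5
After op 12 (read()): arr=[21 19 14 10 9] head=4 tail=3 count=4
After op 13 (write(11)): arr=[21 19 14 11 9] head=4 tail=4 count=5
After op 14 (write(17)): arr=[21 19 14 11 17] head=0 tail=0 count=5

Answer: 21 19 14 11 17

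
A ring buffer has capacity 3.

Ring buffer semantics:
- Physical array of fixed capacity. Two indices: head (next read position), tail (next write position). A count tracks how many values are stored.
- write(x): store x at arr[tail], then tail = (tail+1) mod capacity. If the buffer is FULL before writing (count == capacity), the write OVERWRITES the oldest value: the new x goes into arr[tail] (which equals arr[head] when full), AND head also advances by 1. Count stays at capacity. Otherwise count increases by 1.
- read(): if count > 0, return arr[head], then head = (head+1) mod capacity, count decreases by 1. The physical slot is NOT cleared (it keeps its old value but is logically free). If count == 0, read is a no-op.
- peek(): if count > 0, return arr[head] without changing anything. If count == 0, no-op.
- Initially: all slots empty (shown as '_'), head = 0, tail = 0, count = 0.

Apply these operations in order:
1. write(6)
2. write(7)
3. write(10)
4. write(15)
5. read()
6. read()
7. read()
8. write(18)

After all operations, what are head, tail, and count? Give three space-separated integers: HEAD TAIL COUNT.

After op 1 (write(6)): arr=[6 _ _] head=0 tail=1 count=1
After op 2 (write(7)): arr=[6 7 _] head=0 tail=2 count=2
After op 3 (write(10)): arr=[6 7 10] head=0 tail=0 count=3
After op 4 (write(15)): arr=[15 7 10] head=1 tail=1 count=3
After op 5 (read()): arr=[15 7 10] head=2 tail=1 count=2
After op 6 (read()): arr=[15 7 10] head=0 tail=1 count=1
After op 7 (read()): arr=[15 7 10] head=1 tail=1 count=0
After op 8 (write(18)): arr=[15 18 10] head=1 tail=2 count=1

Answer: 1 2 1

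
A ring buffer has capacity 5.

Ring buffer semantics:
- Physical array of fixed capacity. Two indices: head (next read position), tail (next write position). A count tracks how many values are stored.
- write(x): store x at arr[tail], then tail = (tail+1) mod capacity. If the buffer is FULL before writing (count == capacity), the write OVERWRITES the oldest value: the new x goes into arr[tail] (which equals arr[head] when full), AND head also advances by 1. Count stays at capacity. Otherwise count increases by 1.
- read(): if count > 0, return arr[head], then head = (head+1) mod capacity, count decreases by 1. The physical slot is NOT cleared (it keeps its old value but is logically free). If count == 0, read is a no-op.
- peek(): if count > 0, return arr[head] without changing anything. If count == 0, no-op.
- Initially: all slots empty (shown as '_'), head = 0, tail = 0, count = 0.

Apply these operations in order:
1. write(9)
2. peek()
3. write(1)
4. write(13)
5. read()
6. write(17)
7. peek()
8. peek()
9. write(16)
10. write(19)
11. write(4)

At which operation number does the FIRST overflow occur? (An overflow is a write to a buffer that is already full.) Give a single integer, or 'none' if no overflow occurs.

Answer: 11

Derivation:
After op 1 (write(9)): arr=[9 _ _ _ _] head=0 tail=1 count=1
After op 2 (peek()): arr=[9 _ _ _ _] head=0 tail=1 count=1
After op 3 (write(1)): arr=[9 1 _ _ _] head=0 tail=2 count=2
After op 4 (write(13)): arr=[9 1 13 _ _] head=0 tail=3 count=3
After op 5 (read()): arr=[9 1 13 _ _] head=1 tail=3 count=2
After op 6 (write(17)): arr=[9 1 13 17 _] head=1 tail=4 count=3
After op 7 (peek()): arr=[9 1 13 17 _] head=1 tail=4 count=3
After op 8 (peek()): arr=[9 1 13 17 _] head=1 tail=4 count=3
After op 9 (write(16)): arr=[9 1 13 17 16] head=1 tail=0 count=4
After op 10 (write(19)): arr=[19 1 13 17 16] head=1 tail=1 count=5
After op 11 (write(4)): arr=[19 4 13 17 16] head=2 tail=2 count=5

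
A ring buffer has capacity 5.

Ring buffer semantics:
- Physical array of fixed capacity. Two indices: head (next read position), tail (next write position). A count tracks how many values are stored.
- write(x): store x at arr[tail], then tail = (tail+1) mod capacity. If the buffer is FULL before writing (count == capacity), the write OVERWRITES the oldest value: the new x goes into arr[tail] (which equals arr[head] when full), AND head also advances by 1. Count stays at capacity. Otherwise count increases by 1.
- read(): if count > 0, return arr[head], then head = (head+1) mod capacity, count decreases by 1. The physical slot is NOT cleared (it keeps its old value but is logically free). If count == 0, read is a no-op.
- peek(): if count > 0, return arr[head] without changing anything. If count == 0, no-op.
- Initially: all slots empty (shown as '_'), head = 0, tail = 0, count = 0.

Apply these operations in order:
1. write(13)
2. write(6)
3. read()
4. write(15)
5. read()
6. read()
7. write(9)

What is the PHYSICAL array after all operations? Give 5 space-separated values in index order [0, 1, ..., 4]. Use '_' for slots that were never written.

Answer: 13 6 15 9 _

Derivation:
After op 1 (write(13)): arr=[13 _ _ _ _] head=0 tail=1 count=1
After op 2 (write(6)): arr=[13 6 _ _ _] head=0 tail=2 count=2
After op 3 (read()): arr=[13 6 _ _ _] head=1 tail=2 count=1
After op 4 (write(15)): arr=[13 6 15 _ _] head=1 tail=3 count=2
After op 5 (read()): arr=[13 6 15 _ _] head=2 tail=3 count=1
After op 6 (read()): arr=[13 6 15 _ _] head=3 tail=3 count=0
After op 7 (write(9)): arr=[13 6 15 9 _] head=3 tail=4 count=1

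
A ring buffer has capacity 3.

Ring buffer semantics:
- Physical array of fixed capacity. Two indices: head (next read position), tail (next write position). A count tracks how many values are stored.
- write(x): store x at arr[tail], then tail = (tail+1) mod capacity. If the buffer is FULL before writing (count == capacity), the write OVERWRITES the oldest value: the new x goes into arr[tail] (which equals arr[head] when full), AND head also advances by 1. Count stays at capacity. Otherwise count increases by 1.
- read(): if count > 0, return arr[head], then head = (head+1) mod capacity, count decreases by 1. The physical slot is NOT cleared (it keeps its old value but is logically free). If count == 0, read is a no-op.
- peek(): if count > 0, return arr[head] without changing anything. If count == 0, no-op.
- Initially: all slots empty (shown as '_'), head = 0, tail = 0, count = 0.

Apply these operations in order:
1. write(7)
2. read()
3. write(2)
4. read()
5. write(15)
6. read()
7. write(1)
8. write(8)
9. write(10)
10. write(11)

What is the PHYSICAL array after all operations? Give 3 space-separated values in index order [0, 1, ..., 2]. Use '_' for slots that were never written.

After op 1 (write(7)): arr=[7 _ _] head=0 tail=1 count=1
After op 2 (read()): arr=[7 _ _] head=1 tail=1 count=0
After op 3 (write(2)): arr=[7 2 _] head=1 tail=2 count=1
After op 4 (read()): arr=[7 2 _] head=2 tail=2 count=0
After op 5 (write(15)): arr=[7 2 15] head=2 tail=0 count=1
After op 6 (read()): arr=[7 2 15] head=0 tail=0 count=0
After op 7 (write(1)): arr=[1 2 15] head=0 tail=1 count=1
After op 8 (write(8)): arr=[1 8 15] head=0 tail=2 count=2
After op 9 (write(10)): arr=[1 8 10] head=0 tail=0 count=3
After op 10 (write(11)): arr=[11 8 10] head=1 tail=1 count=3

Answer: 11 8 10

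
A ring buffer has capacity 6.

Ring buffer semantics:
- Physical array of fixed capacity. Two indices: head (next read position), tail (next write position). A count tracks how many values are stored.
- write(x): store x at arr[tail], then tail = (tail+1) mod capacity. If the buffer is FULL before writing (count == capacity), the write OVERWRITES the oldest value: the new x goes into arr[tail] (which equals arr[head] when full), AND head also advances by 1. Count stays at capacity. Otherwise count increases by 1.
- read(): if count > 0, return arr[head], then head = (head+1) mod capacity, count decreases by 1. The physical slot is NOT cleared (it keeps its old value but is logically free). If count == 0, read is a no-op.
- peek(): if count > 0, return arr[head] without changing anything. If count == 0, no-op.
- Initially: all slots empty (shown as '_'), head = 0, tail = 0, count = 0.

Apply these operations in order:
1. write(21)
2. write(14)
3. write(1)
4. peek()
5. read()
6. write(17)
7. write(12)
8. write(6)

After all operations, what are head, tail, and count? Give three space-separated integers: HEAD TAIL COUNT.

After op 1 (write(21)): arr=[21 _ _ _ _ _] head=0 tail=1 count=1
After op 2 (write(14)): arr=[21 14 _ _ _ _] head=0 tail=2 count=2
After op 3 (write(1)): arr=[21 14 1 _ _ _] head=0 tail=3 count=3
After op 4 (peek()): arr=[21 14 1 _ _ _] head=0 tail=3 count=3
After op 5 (read()): arr=[21 14 1 _ _ _] head=1 tail=3 count=2
After op 6 (write(17)): arr=[21 14 1 17 _ _] head=1 tail=4 count=3
After op 7 (write(12)): arr=[21 14 1 17 12 _] head=1 tail=5 count=4
After op 8 (write(6)): arr=[21 14 1 17 12 6] head=1 tail=0 count=5

Answer: 1 0 5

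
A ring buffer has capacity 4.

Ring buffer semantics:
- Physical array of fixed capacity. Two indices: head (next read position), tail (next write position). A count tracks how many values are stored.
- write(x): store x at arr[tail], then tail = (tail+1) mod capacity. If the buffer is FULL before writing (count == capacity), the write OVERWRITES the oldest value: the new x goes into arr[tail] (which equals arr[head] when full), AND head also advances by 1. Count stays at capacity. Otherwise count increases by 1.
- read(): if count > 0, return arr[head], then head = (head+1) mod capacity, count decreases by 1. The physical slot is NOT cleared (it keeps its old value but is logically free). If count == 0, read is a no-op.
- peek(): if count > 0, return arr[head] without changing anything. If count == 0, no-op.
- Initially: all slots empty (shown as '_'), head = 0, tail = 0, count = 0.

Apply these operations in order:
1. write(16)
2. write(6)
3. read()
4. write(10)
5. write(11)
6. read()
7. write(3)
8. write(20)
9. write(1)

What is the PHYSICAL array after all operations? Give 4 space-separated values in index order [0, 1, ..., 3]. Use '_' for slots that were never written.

After op 1 (write(16)): arr=[16 _ _ _] head=0 tail=1 count=1
After op 2 (write(6)): arr=[16 6 _ _] head=0 tail=2 count=2
After op 3 (read()): arr=[16 6 _ _] head=1 tail=2 count=1
After op 4 (write(10)): arr=[16 6 10 _] head=1 tail=3 count=2
After op 5 (write(11)): arr=[16 6 10 11] head=1 tail=0 count=3
After op 6 (read()): arr=[16 6 10 11] head=2 tail=0 count=2
After op 7 (write(3)): arr=[3 6 10 11] head=2 tail=1 count=3
After op 8 (write(20)): arr=[3 20 10 11] head=2 tail=2 count=4
After op 9 (write(1)): arr=[3 20 1 11] head=3 tail=3 count=4

Answer: 3 20 1 11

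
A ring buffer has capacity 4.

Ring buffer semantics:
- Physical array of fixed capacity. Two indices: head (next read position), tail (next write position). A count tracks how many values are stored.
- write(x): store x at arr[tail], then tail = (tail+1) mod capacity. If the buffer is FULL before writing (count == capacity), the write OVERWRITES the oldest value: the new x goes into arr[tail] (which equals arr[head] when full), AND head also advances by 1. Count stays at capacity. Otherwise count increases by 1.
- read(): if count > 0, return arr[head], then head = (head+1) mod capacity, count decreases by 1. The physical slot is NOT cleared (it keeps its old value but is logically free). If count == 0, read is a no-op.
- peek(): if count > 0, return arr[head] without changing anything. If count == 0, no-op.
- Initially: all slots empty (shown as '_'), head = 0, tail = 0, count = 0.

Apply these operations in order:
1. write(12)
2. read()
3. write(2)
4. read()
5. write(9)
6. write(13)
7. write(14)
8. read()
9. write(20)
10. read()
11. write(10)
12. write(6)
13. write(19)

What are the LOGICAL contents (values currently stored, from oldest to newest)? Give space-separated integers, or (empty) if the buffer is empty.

Answer: 20 10 6 19

Derivation:
After op 1 (write(12)): arr=[12 _ _ _] head=0 tail=1 count=1
After op 2 (read()): arr=[12 _ _ _] head=1 tail=1 count=0
After op 3 (write(2)): arr=[12 2 _ _] head=1 tail=2 count=1
After op 4 (read()): arr=[12 2 _ _] head=2 tail=2 count=0
After op 5 (write(9)): arr=[12 2 9 _] head=2 tail=3 count=1
After op 6 (write(13)): arr=[12 2 9 13] head=2 tail=0 count=2
After op 7 (write(14)): arr=[14 2 9 13] head=2 tail=1 count=3
After op 8 (read()): arr=[14 2 9 13] head=3 tail=1 count=2
After op 9 (write(20)): arr=[14 20 9 13] head=3 tail=2 count=3
After op 10 (read()): arr=[14 20 9 13] head=0 tail=2 count=2
After op 11 (write(10)): arr=[14 20 10 13] head=0 tail=3 count=3
After op 12 (write(6)): arr=[14 20 10 6] head=0 tail=0 count=4
After op 13 (write(19)): arr=[19 20 10 6] head=1 tail=1 count=4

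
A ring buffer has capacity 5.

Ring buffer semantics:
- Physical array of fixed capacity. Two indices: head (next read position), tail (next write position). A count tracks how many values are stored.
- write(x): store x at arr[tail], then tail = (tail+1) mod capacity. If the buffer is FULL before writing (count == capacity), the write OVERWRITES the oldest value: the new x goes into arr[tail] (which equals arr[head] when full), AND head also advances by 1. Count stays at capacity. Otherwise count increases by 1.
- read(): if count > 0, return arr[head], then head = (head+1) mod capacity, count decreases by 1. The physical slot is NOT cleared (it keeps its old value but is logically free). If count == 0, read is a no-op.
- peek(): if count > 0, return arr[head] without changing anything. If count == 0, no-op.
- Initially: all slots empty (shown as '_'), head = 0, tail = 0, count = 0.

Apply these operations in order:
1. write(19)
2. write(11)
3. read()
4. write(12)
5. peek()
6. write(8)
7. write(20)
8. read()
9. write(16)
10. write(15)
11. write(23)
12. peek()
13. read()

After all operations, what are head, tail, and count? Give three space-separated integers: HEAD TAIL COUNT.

Answer: 4 3 4

Derivation:
After op 1 (write(19)): arr=[19 _ _ _ _] head=0 tail=1 count=1
After op 2 (write(11)): arr=[19 11 _ _ _] head=0 tail=2 count=2
After op 3 (read()): arr=[19 11 _ _ _] head=1 tail=2 count=1
After op 4 (write(12)): arr=[19 11 12 _ _] head=1 tail=3 count=2
After op 5 (peek()): arr=[19 11 12 _ _] head=1 tail=3 count=2
After op 6 (write(8)): arr=[19 11 12 8 _] head=1 tail=4 count=3
After op 7 (write(20)): arr=[19 11 12 8 20] head=1 tail=0 count=4
After op 8 (read()): arr=[19 11 12 8 20] head=2 tail=0 count=3
After op 9 (write(16)): arr=[16 11 12 8 20] head=2 tail=1 count=4
After op 10 (write(15)): arr=[16 15 12 8 20] head=2 tail=2 count=5
After op 11 (write(23)): arr=[16 15 23 8 20] head=3 tail=3 count=5
After op 12 (peek()): arr=[16 15 23 8 20] head=3 tail=3 count=5
After op 13 (read()): arr=[16 15 23 8 20] head=4 tail=3 count=4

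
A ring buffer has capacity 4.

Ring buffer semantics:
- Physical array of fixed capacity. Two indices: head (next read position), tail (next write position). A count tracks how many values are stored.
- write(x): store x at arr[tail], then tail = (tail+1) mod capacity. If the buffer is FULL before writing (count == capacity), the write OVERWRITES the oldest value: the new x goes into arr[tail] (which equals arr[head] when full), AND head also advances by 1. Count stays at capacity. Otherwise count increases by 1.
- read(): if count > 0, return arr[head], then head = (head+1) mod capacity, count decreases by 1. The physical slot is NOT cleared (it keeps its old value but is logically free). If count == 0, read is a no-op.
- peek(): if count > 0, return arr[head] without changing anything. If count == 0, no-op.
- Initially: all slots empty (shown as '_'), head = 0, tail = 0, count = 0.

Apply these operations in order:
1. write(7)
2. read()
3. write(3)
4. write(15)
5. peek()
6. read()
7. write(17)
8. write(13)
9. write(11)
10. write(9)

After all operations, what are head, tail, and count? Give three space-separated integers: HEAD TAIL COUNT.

After op 1 (write(7)): arr=[7 _ _ _] head=0 tail=1 count=1
After op 2 (read()): arr=[7 _ _ _] head=1 tail=1 count=0
After op 3 (write(3)): arr=[7 3 _ _] head=1 tail=2 count=1
After op 4 (write(15)): arr=[7 3 15 _] head=1 tail=3 count=2
After op 5 (peek()): arr=[7 3 15 _] head=1 tail=3 count=2
After op 6 (read()): arr=[7 3 15 _] head=2 tail=3 count=1
After op 7 (write(17)): arr=[7 3 15 17] head=2 tail=0 count=2
After op 8 (write(13)): arr=[13 3 15 17] head=2 tail=1 count=3
After op 9 (write(11)): arr=[13 11 15 17] head=2 tail=2 count=4
After op 10 (write(9)): arr=[13 11 9 17] head=3 tail=3 count=4

Answer: 3 3 4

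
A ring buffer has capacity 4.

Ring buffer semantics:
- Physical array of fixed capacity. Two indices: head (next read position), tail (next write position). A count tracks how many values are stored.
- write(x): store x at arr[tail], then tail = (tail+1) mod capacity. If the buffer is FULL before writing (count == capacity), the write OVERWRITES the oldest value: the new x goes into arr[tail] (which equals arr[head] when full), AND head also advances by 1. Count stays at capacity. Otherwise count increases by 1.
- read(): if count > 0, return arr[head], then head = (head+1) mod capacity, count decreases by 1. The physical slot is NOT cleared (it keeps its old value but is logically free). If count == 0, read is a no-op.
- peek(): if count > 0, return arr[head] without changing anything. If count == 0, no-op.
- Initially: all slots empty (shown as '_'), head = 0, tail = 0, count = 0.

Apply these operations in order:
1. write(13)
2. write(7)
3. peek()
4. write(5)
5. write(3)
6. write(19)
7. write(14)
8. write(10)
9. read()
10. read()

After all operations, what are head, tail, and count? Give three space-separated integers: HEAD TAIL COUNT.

Answer: 1 3 2

Derivation:
After op 1 (write(13)): arr=[13 _ _ _] head=0 tail=1 count=1
After op 2 (write(7)): arr=[13 7 _ _] head=0 tail=2 count=2
After op 3 (peek()): arr=[13 7 _ _] head=0 tail=2 count=2
After op 4 (write(5)): arr=[13 7 5 _] head=0 tail=3 count=3
After op 5 (write(3)): arr=[13 7 5 3] head=0 tail=0 count=4
After op 6 (write(19)): arr=[19 7 5 3] head=1 tail=1 count=4
After op 7 (write(14)): arr=[19 14 5 3] head=2 tail=2 count=4
After op 8 (write(10)): arr=[19 14 10 3] head=3 tail=3 count=4
After op 9 (read()): arr=[19 14 10 3] head=0 tail=3 count=3
After op 10 (read()): arr=[19 14 10 3] head=1 tail=3 count=2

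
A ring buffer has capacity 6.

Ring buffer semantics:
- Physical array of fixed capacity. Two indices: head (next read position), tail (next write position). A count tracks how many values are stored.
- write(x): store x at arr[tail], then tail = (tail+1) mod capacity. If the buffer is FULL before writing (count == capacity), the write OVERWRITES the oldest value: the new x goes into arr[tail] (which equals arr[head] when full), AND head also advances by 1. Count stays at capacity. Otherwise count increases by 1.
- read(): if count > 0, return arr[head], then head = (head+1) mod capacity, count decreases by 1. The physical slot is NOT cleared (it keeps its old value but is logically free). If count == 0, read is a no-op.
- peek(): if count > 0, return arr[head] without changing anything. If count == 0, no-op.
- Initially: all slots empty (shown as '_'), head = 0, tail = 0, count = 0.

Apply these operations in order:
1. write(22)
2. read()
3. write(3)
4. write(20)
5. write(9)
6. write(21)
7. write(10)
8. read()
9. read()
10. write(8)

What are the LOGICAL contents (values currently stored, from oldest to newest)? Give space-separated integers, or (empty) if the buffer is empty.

Answer: 9 21 10 8

Derivation:
After op 1 (write(22)): arr=[22 _ _ _ _ _] head=0 tail=1 count=1
After op 2 (read()): arr=[22 _ _ _ _ _] head=1 tail=1 count=0
After op 3 (write(3)): arr=[22 3 _ _ _ _] head=1 tail=2 count=1
After op 4 (write(20)): arr=[22 3 20 _ _ _] head=1 tail=3 count=2
After op 5 (write(9)): arr=[22 3 20 9 _ _] head=1 tail=4 count=3
After op 6 (write(21)): arr=[22 3 20 9 21 _] head=1 tail=5 count=4
After op 7 (write(10)): arr=[22 3 20 9 21 10] head=1 tail=0 count=5
After op 8 (read()): arr=[22 3 20 9 21 10] head=2 tail=0 count=4
After op 9 (read()): arr=[22 3 20 9 21 10] head=3 tail=0 count=3
After op 10 (write(8)): arr=[8 3 20 9 21 10] head=3 tail=1 count=4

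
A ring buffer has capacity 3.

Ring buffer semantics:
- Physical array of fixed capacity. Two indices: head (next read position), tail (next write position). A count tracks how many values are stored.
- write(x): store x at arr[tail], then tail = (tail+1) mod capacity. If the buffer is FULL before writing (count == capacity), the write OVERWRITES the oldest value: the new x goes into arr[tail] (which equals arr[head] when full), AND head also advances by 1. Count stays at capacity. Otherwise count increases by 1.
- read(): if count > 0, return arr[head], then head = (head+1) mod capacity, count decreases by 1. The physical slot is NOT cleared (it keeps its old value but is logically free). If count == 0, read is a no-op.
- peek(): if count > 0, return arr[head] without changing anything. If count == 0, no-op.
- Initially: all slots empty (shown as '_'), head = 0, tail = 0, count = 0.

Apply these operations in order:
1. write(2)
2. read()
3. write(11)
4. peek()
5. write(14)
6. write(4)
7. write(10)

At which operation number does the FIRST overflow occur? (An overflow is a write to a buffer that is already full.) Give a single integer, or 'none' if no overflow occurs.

After op 1 (write(2)): arr=[2 _ _] head=0 tail=1 count=1
After op 2 (read()): arr=[2 _ _] head=1 tail=1 count=0
After op 3 (write(11)): arr=[2 11 _] head=1 tail=2 count=1
After op 4 (peek()): arr=[2 11 _] head=1 tail=2 count=1
After op 5 (write(14)): arr=[2 11 14] head=1 tail=0 count=2
After op 6 (write(4)): arr=[4 11 14] head=1 tail=1 count=3
After op 7 (write(10)): arr=[4 10 14] head=2 tail=2 count=3

Answer: 7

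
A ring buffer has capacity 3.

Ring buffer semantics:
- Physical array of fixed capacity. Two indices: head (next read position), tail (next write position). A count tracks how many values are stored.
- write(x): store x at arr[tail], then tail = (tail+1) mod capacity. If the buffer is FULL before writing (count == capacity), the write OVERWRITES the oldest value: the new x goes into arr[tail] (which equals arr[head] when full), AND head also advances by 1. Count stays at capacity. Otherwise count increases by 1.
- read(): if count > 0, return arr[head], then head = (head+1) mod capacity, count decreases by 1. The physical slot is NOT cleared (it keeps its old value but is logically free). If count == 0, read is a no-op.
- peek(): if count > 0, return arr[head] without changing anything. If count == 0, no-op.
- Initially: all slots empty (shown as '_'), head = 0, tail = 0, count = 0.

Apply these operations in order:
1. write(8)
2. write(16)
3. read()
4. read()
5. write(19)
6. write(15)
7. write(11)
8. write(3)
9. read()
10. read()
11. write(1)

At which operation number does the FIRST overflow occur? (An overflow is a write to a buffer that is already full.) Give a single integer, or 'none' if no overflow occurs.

After op 1 (write(8)): arr=[8 _ _] head=0 tail=1 count=1
After op 2 (write(16)): arr=[8 16 _] head=0 tail=2 count=2
After op 3 (read()): arr=[8 16 _] head=1 tail=2 count=1
After op 4 (read()): arr=[8 16 _] head=2 tail=2 count=0
After op 5 (write(19)): arr=[8 16 19] head=2 tail=0 count=1
After op 6 (write(15)): arr=[15 16 19] head=2 tail=1 count=2
After op 7 (write(11)): arr=[15 11 19] head=2 tail=2 count=3
After op 8 (write(3)): arr=[15 11 3] head=0 tail=0 count=3
After op 9 (read()): arr=[15 11 3] head=1 tail=0 count=2
After op 10 (read()): arr=[15 11 3] head=2 tail=0 count=1
After op 11 (write(1)): arr=[1 11 3] head=2 tail=1 count=2

Answer: 8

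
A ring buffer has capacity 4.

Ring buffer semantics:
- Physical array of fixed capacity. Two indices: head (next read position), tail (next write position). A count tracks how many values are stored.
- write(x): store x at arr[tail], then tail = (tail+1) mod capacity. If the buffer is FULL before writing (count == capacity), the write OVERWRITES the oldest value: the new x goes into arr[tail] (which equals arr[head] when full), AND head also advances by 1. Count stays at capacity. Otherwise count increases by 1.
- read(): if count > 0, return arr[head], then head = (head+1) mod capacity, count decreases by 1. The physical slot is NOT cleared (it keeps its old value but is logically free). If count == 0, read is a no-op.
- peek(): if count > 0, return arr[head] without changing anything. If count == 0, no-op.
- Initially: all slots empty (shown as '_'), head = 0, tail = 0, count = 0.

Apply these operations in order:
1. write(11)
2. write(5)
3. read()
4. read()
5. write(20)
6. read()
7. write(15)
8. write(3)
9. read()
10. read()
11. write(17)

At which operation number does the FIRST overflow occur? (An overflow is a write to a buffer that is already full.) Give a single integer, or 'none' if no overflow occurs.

After op 1 (write(11)): arr=[11 _ _ _] head=0 tail=1 count=1
After op 2 (write(5)): arr=[11 5 _ _] head=0 tail=2 count=2
After op 3 (read()): arr=[11 5 _ _] head=1 tail=2 count=1
After op 4 (read()): arr=[11 5 _ _] head=2 tail=2 count=0
After op 5 (write(20)): arr=[11 5 20 _] head=2 tail=3 count=1
After op 6 (read()): arr=[11 5 20 _] head=3 tail=3 count=0
After op 7 (write(15)): arr=[11 5 20 15] head=3 tail=0 count=1
After op 8 (write(3)): arr=[3 5 20 15] head=3 tail=1 count=2
After op 9 (read()): arr=[3 5 20 15] head=0 tail=1 count=1
After op 10 (read()): arr=[3 5 20 15] head=1 tail=1 count=0
After op 11 (write(17)): arr=[3 17 20 15] head=1 tail=2 count=1

Answer: none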